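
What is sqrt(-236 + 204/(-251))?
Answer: 4*I*sqrt(932465)/251 ≈ 15.389*I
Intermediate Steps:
sqrt(-236 + 204/(-251)) = sqrt(-236 + 204*(-1/251)) = sqrt(-236 - 204/251) = sqrt(-59440/251) = 4*I*sqrt(932465)/251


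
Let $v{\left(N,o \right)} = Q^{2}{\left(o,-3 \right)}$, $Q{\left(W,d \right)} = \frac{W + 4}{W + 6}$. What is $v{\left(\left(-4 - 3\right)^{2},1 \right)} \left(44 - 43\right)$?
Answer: $\frac{25}{49} \approx 0.5102$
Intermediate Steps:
$Q{\left(W,d \right)} = \frac{4 + W}{6 + W}$
$v{\left(N,o \right)} = \frac{\left(4 + o\right)^{2}}{\left(6 + o\right)^{2}}$ ($v{\left(N,o \right)} = \left(\frac{4 + o}{6 + o}\right)^{2} = \frac{\left(4 + o\right)^{2}}{\left(6 + o\right)^{2}}$)
$v{\left(\left(-4 - 3\right)^{2},1 \right)} \left(44 - 43\right) = \frac{\left(4 + 1\right)^{2}}{\left(6 + 1\right)^{2}} \left(44 - 43\right) = \frac{5^{2}}{49} \cdot 1 = 25 \cdot \frac{1}{49} \cdot 1 = \frac{25}{49} \cdot 1 = \frac{25}{49}$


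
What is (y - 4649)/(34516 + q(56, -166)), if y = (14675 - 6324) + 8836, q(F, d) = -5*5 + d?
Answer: 12538/34325 ≈ 0.36527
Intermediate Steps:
q(F, d) = -25 + d
y = 17187 (y = 8351 + 8836 = 17187)
(y - 4649)/(34516 + q(56, -166)) = (17187 - 4649)/(34516 + (-25 - 166)) = 12538/(34516 - 191) = 12538/34325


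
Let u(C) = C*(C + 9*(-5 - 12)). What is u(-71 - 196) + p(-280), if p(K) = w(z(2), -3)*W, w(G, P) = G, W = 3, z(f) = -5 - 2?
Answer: 112119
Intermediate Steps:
z(f) = -7
p(K) = -21 (p(K) = -7*3 = -21)
u(C) = C*(-153 + C) (u(C) = C*(C + 9*(-17)) = C*(C - 153) = C*(-153 + C))
u(-71 - 196) + p(-280) = (-71 - 196)*(-153 + (-71 - 196)) - 21 = -267*(-153 - 267) - 21 = -267*(-420) - 21 = 112140 - 21 = 112119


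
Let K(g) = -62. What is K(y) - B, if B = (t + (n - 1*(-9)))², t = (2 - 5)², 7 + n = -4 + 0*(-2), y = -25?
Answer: -111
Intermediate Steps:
n = -11 (n = -7 + (-4 + 0*(-2)) = -7 + (-4 + 0) = -7 - 4 = -11)
t = 9 (t = (-3)² = 9)
B = 49 (B = (9 + (-11 - 1*(-9)))² = (9 + (-11 + 9))² = (9 - 2)² = 7² = 49)
K(y) - B = -62 - 1*49 = -62 - 49 = -111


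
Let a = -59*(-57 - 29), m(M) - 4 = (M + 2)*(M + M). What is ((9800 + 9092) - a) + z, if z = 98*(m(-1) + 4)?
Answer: 14406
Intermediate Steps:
m(M) = 4 + 2*M*(2 + M) (m(M) = 4 + (M + 2)*(M + M) = 4 + (2 + M)*(2*M) = 4 + 2*M*(2 + M))
a = 5074 (a = -59*(-86) = 5074)
z = 588 (z = 98*((4 + 2*(-1)**2 + 4*(-1)) + 4) = 98*((4 + 2*1 - 4) + 4) = 98*((4 + 2 - 4) + 4) = 98*(2 + 4) = 98*6 = 588)
((9800 + 9092) - a) + z = ((9800 + 9092) - 1*5074) + 588 = (18892 - 5074) + 588 = 13818 + 588 = 14406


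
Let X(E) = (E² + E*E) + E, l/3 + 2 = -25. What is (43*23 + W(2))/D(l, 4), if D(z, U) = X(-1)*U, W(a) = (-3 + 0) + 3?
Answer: 989/4 ≈ 247.25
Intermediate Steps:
l = -81 (l = -6 + 3*(-25) = -6 - 75 = -81)
X(E) = E + 2*E² (X(E) = (E² + E²) + E = 2*E² + E = E + 2*E²)
W(a) = 0 (W(a) = -3 + 3 = 0)
D(z, U) = U (D(z, U) = (-(1 + 2*(-1)))*U = (-(1 - 2))*U = (-1*(-1))*U = 1*U = U)
(43*23 + W(2))/D(l, 4) = (43*23 + 0)/4 = (989 + 0)*(¼) = 989*(¼) = 989/4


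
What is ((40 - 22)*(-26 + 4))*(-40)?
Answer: 15840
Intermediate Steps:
((40 - 22)*(-26 + 4))*(-40) = (18*(-22))*(-40) = -396*(-40) = 15840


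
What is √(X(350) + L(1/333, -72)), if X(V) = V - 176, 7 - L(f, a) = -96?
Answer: √277 ≈ 16.643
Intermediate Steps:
L(f, a) = 103 (L(f, a) = 7 - 1*(-96) = 7 + 96 = 103)
X(V) = -176 + V
√(X(350) + L(1/333, -72)) = √((-176 + 350) + 103) = √(174 + 103) = √277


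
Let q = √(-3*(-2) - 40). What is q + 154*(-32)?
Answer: -4928 + I*√34 ≈ -4928.0 + 5.831*I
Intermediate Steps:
q = I*√34 (q = √(6 - 40) = √(-34) = I*√34 ≈ 5.8309*I)
q + 154*(-32) = I*√34 + 154*(-32) = I*√34 - 4928 = -4928 + I*√34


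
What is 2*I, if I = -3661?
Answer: -7322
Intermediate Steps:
2*I = 2*(-3661) = -7322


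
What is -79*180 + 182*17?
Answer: -11126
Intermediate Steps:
-79*180 + 182*17 = -14220 + 3094 = -11126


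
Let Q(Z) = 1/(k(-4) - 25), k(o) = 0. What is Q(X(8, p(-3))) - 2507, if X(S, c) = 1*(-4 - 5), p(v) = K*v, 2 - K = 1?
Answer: -62676/25 ≈ -2507.0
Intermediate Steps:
K = 1 (K = 2 - 1*1 = 2 - 1 = 1)
p(v) = v (p(v) = 1*v = v)
X(S, c) = -9 (X(S, c) = 1*(-9) = -9)
Q(Z) = -1/25 (Q(Z) = 1/(0 - 25) = 1/(-25) = -1/25)
Q(X(8, p(-3))) - 2507 = -1/25 - 2507 = -62676/25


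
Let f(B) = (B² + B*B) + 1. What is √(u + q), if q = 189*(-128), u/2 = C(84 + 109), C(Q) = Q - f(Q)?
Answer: 2*I*√43201 ≈ 415.7*I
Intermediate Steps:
f(B) = 1 + 2*B² (f(B) = (B² + B²) + 1 = 2*B² + 1 = 1 + 2*B²)
C(Q) = -1 + Q - 2*Q² (C(Q) = Q - (1 + 2*Q²) = Q + (-1 - 2*Q²) = -1 + Q - 2*Q²)
u = -148612 (u = 2*(-1 + (84 + 109) - 2*(84 + 109)²) = 2*(-1 + 193 - 2*193²) = 2*(-1 + 193 - 2*37249) = 2*(-1 + 193 - 74498) = 2*(-74306) = -148612)
q = -24192
√(u + q) = √(-148612 - 24192) = √(-172804) = 2*I*√43201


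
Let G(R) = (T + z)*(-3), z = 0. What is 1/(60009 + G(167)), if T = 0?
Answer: 1/60009 ≈ 1.6664e-5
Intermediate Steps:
G(R) = 0 (G(R) = (0 + 0)*(-3) = 0*(-3) = 0)
1/(60009 + G(167)) = 1/(60009 + 0) = 1/60009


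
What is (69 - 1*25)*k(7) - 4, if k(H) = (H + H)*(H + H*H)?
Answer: 34492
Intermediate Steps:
k(H) = 2*H*(H + H²) (k(H) = (2*H)*(H + H²) = 2*H*(H + H²))
(69 - 1*25)*k(7) - 4 = (69 - 1*25)*(2*7²*(1 + 7)) - 4 = (69 - 25)*(2*49*8) - 4 = 44*784 - 4 = 34496 - 4 = 34492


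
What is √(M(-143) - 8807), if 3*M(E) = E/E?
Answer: 2*I*√19815/3 ≈ 93.844*I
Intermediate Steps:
M(E) = ⅓ (M(E) = (E/E)/3 = (⅓)*1 = ⅓)
√(M(-143) - 8807) = √(⅓ - 8807) = √(-26420/3) = 2*I*√19815/3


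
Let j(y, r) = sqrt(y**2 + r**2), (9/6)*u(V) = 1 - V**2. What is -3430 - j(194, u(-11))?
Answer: -3430 - 2*sqrt(11009) ≈ -3639.8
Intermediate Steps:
u(V) = 2/3 - 2*V**2/3 (u(V) = 2*(1 - V**2)/3 = 2/3 - 2*V**2/3)
j(y, r) = sqrt(r**2 + y**2)
-3430 - j(194, u(-11)) = -3430 - sqrt((2/3 - 2/3*(-11)**2)**2 + 194**2) = -3430 - sqrt((2/3 - 2/3*121)**2 + 37636) = -3430 - sqrt((2/3 - 242/3)**2 + 37636) = -3430 - sqrt((-80)**2 + 37636) = -3430 - sqrt(6400 + 37636) = -3430 - sqrt(44036) = -3430 - 2*sqrt(11009)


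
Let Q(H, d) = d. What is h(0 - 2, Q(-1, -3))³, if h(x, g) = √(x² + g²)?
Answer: 13*√13 ≈ 46.872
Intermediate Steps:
h(x, g) = √(g² + x²)
h(0 - 2, Q(-1, -3))³ = (√((-3)² + (0 - 2)²))³ = (√(9 + (-2)²))³ = (√(9 + 4))³ = (√13)³ = 13*√13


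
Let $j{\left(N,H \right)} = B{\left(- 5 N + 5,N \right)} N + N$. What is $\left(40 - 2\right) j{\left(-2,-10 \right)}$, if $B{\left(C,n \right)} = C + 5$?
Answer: $-1596$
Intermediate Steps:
$B{\left(C,n \right)} = 5 + C$
$j{\left(N,H \right)} = N + N \left(10 - 5 N\right)$ ($j{\left(N,H \right)} = \left(5 - \left(-5 + 5 N\right)\right) N + N = \left(10 - 5 N\right) N + N = N \left(10 - 5 N\right) + N = N + N \left(10 - 5 N\right)$)
$\left(40 - 2\right) j{\left(-2,-10 \right)} = \left(40 - 2\right) \left(- 2 \left(11 - -10\right)\right) = 38 \left(- 2 \left(11 + 10\right)\right) = 38 \left(\left(-2\right) 21\right) = 38 \left(-42\right) = -1596$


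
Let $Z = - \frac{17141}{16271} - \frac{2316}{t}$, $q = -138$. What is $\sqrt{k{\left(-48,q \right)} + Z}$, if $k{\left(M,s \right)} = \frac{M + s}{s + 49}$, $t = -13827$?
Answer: $\frac{\sqrt{53631302026223134851}}{6674380471} \approx 1.0972$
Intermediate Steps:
$k{\left(M,s \right)} = \frac{M + s}{49 + s}$
$Z = - \frac{66441657}{74993039}$ ($Z = - \frac{17141}{16271} - \frac{2316}{-13827} = \left(-17141\right) \frac{1}{16271} - - \frac{772}{4609} = - \frac{17141}{16271} + \frac{772}{4609} = - \frac{66441657}{74993039} \approx -0.88597$)
$\sqrt{k{\left(-48,q \right)} + Z} = \sqrt{\frac{-48 - 138}{49 - 138} - \frac{66441657}{74993039}} = \sqrt{\frac{1}{-89} \left(-186\right) - \frac{66441657}{74993039}} = \sqrt{\left(- \frac{1}{89}\right) \left(-186\right) - \frac{66441657}{74993039}} = \sqrt{\frac{186}{89} - \frac{66441657}{74993039}} = \sqrt{\frac{8035397781}{6674380471}} = \frac{\sqrt{53631302026223134851}}{6674380471}$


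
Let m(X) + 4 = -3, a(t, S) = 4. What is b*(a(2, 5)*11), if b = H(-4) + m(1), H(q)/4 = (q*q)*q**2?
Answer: 44748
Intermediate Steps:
H(q) = 4*q**4 (H(q) = 4*((q*q)*q**2) = 4*(q**2*q**2) = 4*q**4)
m(X) = -7 (m(X) = -4 - 3 = -7)
b = 1017 (b = 4*(-4)**4 - 7 = 4*256 - 7 = 1024 - 7 = 1017)
b*(a(2, 5)*11) = 1017*(4*11) = 1017*44 = 44748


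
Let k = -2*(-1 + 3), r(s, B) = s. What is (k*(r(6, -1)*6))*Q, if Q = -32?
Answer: 4608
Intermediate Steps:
k = -4 (k = -2*2 = -4)
(k*(r(6, -1)*6))*Q = -24*6*(-32) = -4*36*(-32) = -144*(-32) = 4608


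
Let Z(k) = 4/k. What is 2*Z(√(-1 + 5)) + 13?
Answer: 17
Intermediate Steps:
2*Z(√(-1 + 5)) + 13 = 2*(4/(√(-1 + 5))) + 13 = 2*(4/(√4)) + 13 = 2*(4/2) + 13 = 2*(4*(½)) + 13 = 2*2 + 13 = 4 + 13 = 17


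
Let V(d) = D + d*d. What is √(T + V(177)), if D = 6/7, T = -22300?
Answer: √442463/7 ≈ 95.026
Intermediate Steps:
D = 6/7 (D = 6*(⅐) = 6/7 ≈ 0.85714)
V(d) = 6/7 + d² (V(d) = 6/7 + d*d = 6/7 + d²)
√(T + V(177)) = √(-22300 + (6/7 + 177²)) = √(-22300 + (6/7 + 31329)) = √(-22300 + 219309/7) = √(63209/7) = √442463/7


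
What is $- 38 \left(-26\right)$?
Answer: $988$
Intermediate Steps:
$- 38 \left(-26\right) = \left(-1\right) \left(-988\right) = 988$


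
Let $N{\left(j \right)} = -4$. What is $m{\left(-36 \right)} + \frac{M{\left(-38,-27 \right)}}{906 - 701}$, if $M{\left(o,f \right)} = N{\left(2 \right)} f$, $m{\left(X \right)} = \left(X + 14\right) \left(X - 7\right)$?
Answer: $\frac{194038}{205} \approx 946.53$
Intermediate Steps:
$m{\left(X \right)} = \left(-7 + X\right) \left(14 + X\right)$ ($m{\left(X \right)} = \left(14 + X\right) \left(-7 + X\right) = \left(-7 + X\right) \left(14 + X\right)$)
$M{\left(o,f \right)} = - 4 f$
$m{\left(-36 \right)} + \frac{M{\left(-38,-27 \right)}}{906 - 701} = \left(-98 + \left(-36\right)^{2} + 7 \left(-36\right)\right) + \frac{\left(-4\right) \left(-27\right)}{906 - 701} = \left(-98 + 1296 - 252\right) + \frac{1}{205} \cdot 108 = 946 + \frac{1}{205} \cdot 108 = 946 + \frac{108}{205} = \frac{194038}{205}$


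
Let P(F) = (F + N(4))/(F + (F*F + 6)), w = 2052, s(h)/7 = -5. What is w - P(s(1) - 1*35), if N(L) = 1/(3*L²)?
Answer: 476330015/232128 ≈ 2052.0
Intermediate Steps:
s(h) = -35 (s(h) = 7*(-5) = -35)
N(L) = 1/(3*L²)
P(F) = (1/48 + F)/(6 + F + F²) (P(F) = (F + (⅓)/4²)/(F + (F*F + 6)) = (F + (⅓)*(1/16))/(F + (F² + 6)) = (F + 1/48)/(F + (6 + F²)) = (1/48 + F)/(6 + F + F²))
w - P(s(1) - 1*35) = 2052 - (1/48 + (-35 - 1*35))/(6 + (-35 - 1*35) + (-35 - 1*35)²) = 2052 - (1/48 + (-35 - 35))/(6 + (-35 - 35) + (-35 - 35)²) = 2052 - (1/48 - 70)/(6 - 70 + (-70)²) = 2052 - (-3359)/((6 - 70 + 4900)*48) = 2052 - (-3359)/(4836*48) = 2052 - 1*(-3359/232128) = 2052 + 3359/232128 = 476330015/232128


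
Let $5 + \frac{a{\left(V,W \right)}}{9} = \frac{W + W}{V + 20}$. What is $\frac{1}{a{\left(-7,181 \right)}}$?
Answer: $\frac{13}{2673} \approx 0.0048634$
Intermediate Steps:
$a{\left(V,W \right)} = -45 + \frac{18 W}{20 + V}$ ($a{\left(V,W \right)} = -45 + 9 \frac{W + W}{V + 20} = -45 + 9 \frac{2 W}{20 + V} = -45 + \frac{18 W}{20 + V}$)
$\frac{1}{a{\left(-7,181 \right)}} = \frac{1}{9 \frac{1}{20 - 7} \left(-100 - -35 + 2 \cdot 181\right)} = \frac{1}{9 \cdot \frac{1}{13} \left(-100 + 35 + 362\right)} = \frac{1}{9 \cdot \frac{1}{13} \cdot 297} = \frac{1}{\frac{2673}{13}} = \frac{13}{2673}$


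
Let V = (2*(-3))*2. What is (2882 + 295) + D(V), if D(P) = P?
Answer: 3165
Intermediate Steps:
V = -12 (V = -6*2 = -12)
(2882 + 295) + D(V) = (2882 + 295) - 12 = 3177 - 12 = 3165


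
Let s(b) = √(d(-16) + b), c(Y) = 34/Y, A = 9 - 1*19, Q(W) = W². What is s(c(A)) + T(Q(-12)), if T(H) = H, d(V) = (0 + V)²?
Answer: 144 + √6315/5 ≈ 159.89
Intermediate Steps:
d(V) = V²
A = -10 (A = 9 - 19 = -10)
s(b) = √(256 + b) (s(b) = √((-16)² + b) = √(256 + b))
s(c(A)) + T(Q(-12)) = √(256 + 34/(-10)) + (-12)² = √(256 + 34*(-⅒)) + 144 = √(256 - 17/5) + 144 = √(1263/5) + 144 = √6315/5 + 144 = 144 + √6315/5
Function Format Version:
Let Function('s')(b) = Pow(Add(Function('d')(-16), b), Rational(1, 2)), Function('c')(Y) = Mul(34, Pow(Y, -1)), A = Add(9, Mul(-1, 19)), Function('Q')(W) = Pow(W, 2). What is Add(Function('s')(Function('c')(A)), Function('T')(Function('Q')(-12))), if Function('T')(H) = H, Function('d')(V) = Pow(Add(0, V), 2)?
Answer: Add(144, Mul(Rational(1, 5), Pow(6315, Rational(1, 2)))) ≈ 159.89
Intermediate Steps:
Function('d')(V) = Pow(V, 2)
A = -10 (A = Add(9, -19) = -10)
Function('s')(b) = Pow(Add(256, b), Rational(1, 2)) (Function('s')(b) = Pow(Add(Pow(-16, 2), b), Rational(1, 2)) = Pow(Add(256, b), Rational(1, 2)))
Add(Function('s')(Function('c')(A)), Function('T')(Function('Q')(-12))) = Add(Pow(Add(256, Mul(34, Pow(-10, -1))), Rational(1, 2)), Pow(-12, 2)) = Add(Pow(Add(256, Mul(34, Rational(-1, 10))), Rational(1, 2)), 144) = Add(Pow(Add(256, Rational(-17, 5)), Rational(1, 2)), 144) = Add(Pow(Rational(1263, 5), Rational(1, 2)), 144) = Add(Mul(Rational(1, 5), Pow(6315, Rational(1, 2))), 144) = Add(144, Mul(Rational(1, 5), Pow(6315, Rational(1, 2))))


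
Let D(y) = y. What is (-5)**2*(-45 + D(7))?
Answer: -950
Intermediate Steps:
(-5)**2*(-45 + D(7)) = (-5)**2*(-45 + 7) = 25*(-38) = -950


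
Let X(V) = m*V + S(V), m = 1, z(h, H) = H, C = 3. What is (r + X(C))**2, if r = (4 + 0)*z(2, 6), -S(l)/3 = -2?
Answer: 1089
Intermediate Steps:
S(l) = 6 (S(l) = -3*(-2) = 6)
r = 24 (r = (4 + 0)*6 = 4*6 = 24)
X(V) = 6 + V (X(V) = 1*V + 6 = V + 6 = 6 + V)
(r + X(C))**2 = (24 + (6 + 3))**2 = (24 + 9)**2 = 33**2 = 1089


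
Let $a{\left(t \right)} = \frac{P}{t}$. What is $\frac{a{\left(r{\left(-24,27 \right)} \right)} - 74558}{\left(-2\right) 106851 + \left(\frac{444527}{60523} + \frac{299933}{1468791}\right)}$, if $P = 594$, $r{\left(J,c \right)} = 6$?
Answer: $\frac{6619080286983087}{18996504496167670} \approx 0.34844$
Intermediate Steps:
$a{\left(t \right)} = \frac{594}{t}$
$\frac{a{\left(r{\left(-24,27 \right)} \right)} - 74558}{\left(-2\right) 106851 + \left(\frac{444527}{60523} + \frac{299933}{1468791}\right)} = \frac{\frac{594}{6} - 74558}{\left(-2\right) 106851 + \left(\frac{444527}{60523} + \frac{299933}{1468791}\right)} = \frac{594 \cdot \frac{1}{6} - 74558}{-213702 + \left(444527 \cdot \frac{1}{60523} + 299933 \cdot \frac{1}{1468791}\right)} = \frac{99 - 74558}{-213702 + \left(\frac{444527}{60523} + \frac{299933}{1468791}\right)} = - \frac{74459}{-213702 + \frac{671070101816}{88895637693}} = - \frac{74459}{- \frac{18996504496167670}{88895637693}} = \left(-74459\right) \left(- \frac{88895637693}{18996504496167670}\right) = \frac{6619080286983087}{18996504496167670}$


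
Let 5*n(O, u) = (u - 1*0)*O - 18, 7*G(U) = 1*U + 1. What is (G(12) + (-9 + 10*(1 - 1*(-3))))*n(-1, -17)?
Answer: -46/7 ≈ -6.5714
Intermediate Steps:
G(U) = ⅐ + U/7 (G(U) = (1*U + 1)/7 = (U + 1)/7 = (1 + U)/7 = ⅐ + U/7)
n(O, u) = -18/5 + O*u/5 (n(O, u) = ((u - 1*0)*O - 18)/5 = ((u + 0)*O - 18)/5 = (u*O - 18)/5 = (O*u - 18)/5 = (-18 + O*u)/5 = -18/5 + O*u/5)
(G(12) + (-9 + 10*(1 - 1*(-3))))*n(-1, -17) = ((⅐ + (⅐)*12) + (-9 + 10*(1 - 1*(-3))))*(-18/5 + (⅕)*(-1)*(-17)) = ((⅐ + 12/7) + (-9 + 10*(1 + 3)))*(-18/5 + 17/5) = (13/7 + (-9 + 10*4))*(-⅕) = (13/7 + (-9 + 40))*(-⅕) = (13/7 + 31)*(-⅕) = (230/7)*(-⅕) = -46/7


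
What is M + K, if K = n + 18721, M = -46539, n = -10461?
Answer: -38279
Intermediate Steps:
K = 8260 (K = -10461 + 18721 = 8260)
M + K = -46539 + 8260 = -38279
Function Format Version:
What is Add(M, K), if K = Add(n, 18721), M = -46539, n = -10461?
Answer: -38279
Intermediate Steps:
K = 8260 (K = Add(-10461, 18721) = 8260)
Add(M, K) = Add(-46539, 8260) = -38279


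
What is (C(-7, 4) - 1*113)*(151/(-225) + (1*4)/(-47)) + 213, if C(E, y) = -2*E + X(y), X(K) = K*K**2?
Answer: 506474/2115 ≈ 239.47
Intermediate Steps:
X(K) = K**3
C(E, y) = y**3 - 2*E (C(E, y) = -2*E + y**3 = y**3 - 2*E)
(C(-7, 4) - 1*113)*(151/(-225) + (1*4)/(-47)) + 213 = ((4**3 - 2*(-7)) - 1*113)*(151/(-225) + (1*4)/(-47)) + 213 = ((64 + 14) - 113)*(151*(-1/225) + 4*(-1/47)) + 213 = (78 - 113)*(-151/225 - 4/47) + 213 = -35*(-7997/10575) + 213 = 55979/2115 + 213 = 506474/2115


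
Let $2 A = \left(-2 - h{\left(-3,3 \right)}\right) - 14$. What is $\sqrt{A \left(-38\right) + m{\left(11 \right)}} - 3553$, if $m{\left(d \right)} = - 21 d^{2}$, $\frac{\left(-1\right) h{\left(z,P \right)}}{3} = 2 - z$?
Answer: $-3553 + i \sqrt{2522} \approx -3553.0 + 50.22 i$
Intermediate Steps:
$h{\left(z,P \right)} = -6 + 3 z$ ($h{\left(z,P \right)} = - 3 \left(2 - z\right) = -6 + 3 z$)
$A = - \frac{1}{2}$ ($A = \frac{\left(-2 - \left(-6 + 3 \left(-3\right)\right)\right) - 14}{2} = \frac{\left(-2 - \left(-6 - 9\right)\right) - 14}{2} = \frac{\left(-2 - -15\right) - 14}{2} = \frac{\left(-2 + 15\right) - 14}{2} = \frac{13 - 14}{2} = \frac{1}{2} \left(-1\right) = - \frac{1}{2} \approx -0.5$)
$\sqrt{A \left(-38\right) + m{\left(11 \right)}} - 3553 = \sqrt{\left(- \frac{1}{2}\right) \left(-38\right) - 21 \cdot 11^{2}} - 3553 = \sqrt{19 - 2541} - 3553 = \sqrt{-2522} - 3553 = i \sqrt{2522} - 3553 = -3553 + i \sqrt{2522}$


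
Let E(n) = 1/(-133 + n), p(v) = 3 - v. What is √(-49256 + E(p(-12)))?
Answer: 3*I*√76204518/118 ≈ 221.94*I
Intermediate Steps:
√(-49256 + E(p(-12))) = √(-49256 + 1/(-133 + (3 - 1*(-12)))) = √(-49256 + 1/(-133 + (3 + 12))) = √(-49256 + 1/(-133 + 15)) = √(-49256 + 1/(-118)) = √(-49256 - 1/118) = √(-5812209/118) = 3*I*√76204518/118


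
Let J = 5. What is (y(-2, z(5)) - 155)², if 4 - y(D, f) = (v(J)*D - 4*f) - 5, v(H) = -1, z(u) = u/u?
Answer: 20736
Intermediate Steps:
z(u) = 1
y(D, f) = 9 + D + 4*f (y(D, f) = 4 - ((-D - 4*f) - 5) = 4 - (-5 - D - 4*f) = 4 + (5 + D + 4*f) = 9 + D + 4*f)
(y(-2, z(5)) - 155)² = ((9 - 2 + 4*1) - 155)² = ((9 - 2 + 4) - 155)² = (11 - 155)² = (-144)² = 20736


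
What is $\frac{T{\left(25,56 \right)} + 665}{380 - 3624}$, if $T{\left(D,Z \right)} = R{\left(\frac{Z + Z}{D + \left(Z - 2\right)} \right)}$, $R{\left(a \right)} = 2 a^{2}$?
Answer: $- \frac{4175353}{20245804} \approx -0.20623$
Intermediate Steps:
$T{\left(D,Z \right)} = \frac{8 Z^{2}}{\left(-2 + D + Z\right)^{2}}$ ($T{\left(D,Z \right)} = 2 \left(\frac{Z + Z}{D + \left(Z - 2\right)}\right)^{2} = 2 \left(\frac{2 Z}{D + \left(-2 + Z\right)}\right)^{2} = 2 \left(\frac{2 Z}{-2 + D + Z}\right)^{2} = 2 \frac{4 Z^{2}}{\left(-2 + D + Z\right)^{2}} = \frac{8 Z^{2}}{\left(-2 + D + Z\right)^{2}}$)
$\frac{T{\left(25,56 \right)} + 665}{380 - 3624} = \frac{\frac{8 \cdot 56^{2}}{\left(-2 + 25 + 56\right)^{2}} + 665}{380 - 3624} = \frac{8 \cdot 3136 \cdot \frac{1}{6241} + 665}{-3244} = \left(8 \cdot 3136 \cdot \frac{1}{6241} + 665\right) \left(- \frac{1}{3244}\right) = \left(\frac{25088}{6241} + 665\right) \left(- \frac{1}{3244}\right) = \frac{4175353}{6241} \left(- \frac{1}{3244}\right) = - \frac{4175353}{20245804}$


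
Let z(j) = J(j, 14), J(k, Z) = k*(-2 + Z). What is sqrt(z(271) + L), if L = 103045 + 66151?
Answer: 4*sqrt(10778) ≈ 415.27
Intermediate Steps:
z(j) = 12*j (z(j) = j*(-2 + 14) = j*12 = 12*j)
L = 169196
sqrt(z(271) + L) = sqrt(12*271 + 169196) = sqrt(3252 + 169196) = sqrt(172448) = 4*sqrt(10778)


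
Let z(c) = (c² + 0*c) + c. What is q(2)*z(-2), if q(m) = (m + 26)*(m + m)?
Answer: 224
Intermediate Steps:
q(m) = 2*m*(26 + m) (q(m) = (26 + m)*(2*m) = 2*m*(26 + m))
z(c) = c + c² (z(c) = (c² + 0) + c = c² + c = c + c²)
q(2)*z(-2) = (2*2*(26 + 2))*(-2*(1 - 2)) = (2*2*28)*(-2*(-1)) = 112*2 = 224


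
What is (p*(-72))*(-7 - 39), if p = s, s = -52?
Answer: -172224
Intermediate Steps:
p = -52
(p*(-72))*(-7 - 39) = (-52*(-72))*(-7 - 39) = 3744*(-46) = -172224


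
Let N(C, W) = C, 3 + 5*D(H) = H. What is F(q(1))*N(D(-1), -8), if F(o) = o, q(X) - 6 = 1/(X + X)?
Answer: -26/5 ≈ -5.2000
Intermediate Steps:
D(H) = -⅗ + H/5
q(X) = 6 + 1/(2*X) (q(X) = 6 + 1/(X + X) = 6 + 1/(2*X))
F(q(1))*N(D(-1), -8) = (6 + (½)/1)*(-⅗ + (⅕)*(-1)) = (6 + (½)*1)*(-⅗ - ⅕) = (6 + ½)*(-⅘) = (13/2)*(-⅘) = -26/5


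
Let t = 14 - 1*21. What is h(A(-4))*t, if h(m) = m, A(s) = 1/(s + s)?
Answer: 7/8 ≈ 0.87500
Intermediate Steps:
A(s) = 1/(2*s)
t = -7 (t = 14 - 21 = -7)
h(A(-4))*t = ((½)/(-4))*(-7) = ((½)*(-¼))*(-7) = -⅛*(-7) = 7/8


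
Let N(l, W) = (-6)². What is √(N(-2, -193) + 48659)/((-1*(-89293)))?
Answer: √48695/89293 ≈ 0.0024713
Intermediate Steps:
N(l, W) = 36
√(N(-2, -193) + 48659)/((-1*(-89293))) = √(36 + 48659)/((-1*(-89293))) = √48695/89293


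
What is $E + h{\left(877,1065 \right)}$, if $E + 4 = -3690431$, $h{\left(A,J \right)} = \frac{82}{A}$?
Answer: $- \frac{3236511413}{877} \approx -3.6904 \cdot 10^{6}$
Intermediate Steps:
$E = -3690435$ ($E = -4 - 3690431 = -3690435$)
$E + h{\left(877,1065 \right)} = -3690435 + \frac{82}{877} = - \frac{3236511413}{877}$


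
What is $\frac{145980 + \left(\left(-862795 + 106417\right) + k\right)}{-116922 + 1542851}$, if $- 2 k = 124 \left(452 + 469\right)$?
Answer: $- \frac{667500}{1425929} \approx -0.46812$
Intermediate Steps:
$k = -57102$ ($k = - \frac{124 \left(452 + 469\right)}{2} = - \frac{124 \cdot 921}{2} = \left(- \frac{1}{2}\right) 114204 = -57102$)
$\frac{145980 + \left(\left(-862795 + 106417\right) + k\right)}{-116922 + 1542851} = \frac{145980 + \left(\left(-862795 + 106417\right) - 57102\right)}{-116922 + 1542851} = \frac{145980 - 813480}{1425929} = \left(145980 - 813480\right) \frac{1}{1425929} = \left(-667500\right) \frac{1}{1425929} = - \frac{667500}{1425929}$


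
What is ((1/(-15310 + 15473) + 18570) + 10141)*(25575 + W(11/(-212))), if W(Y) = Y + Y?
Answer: 6343453580233/8639 ≈ 7.3428e+8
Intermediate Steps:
W(Y) = 2*Y
((1/(-15310 + 15473) + 18570) + 10141)*(25575 + W(11/(-212))) = ((1/(-15310 + 15473) + 18570) + 10141)*(25575 + 2*(11/(-212))) = ((1/163 + 18570) + 10141)*(25575 + 2*(11*(-1/212))) = ((1/163 + 18570) + 10141)*(25575 + 2*(-11/212)) = (3026911/163 + 10141)*(25575 - 11/106) = (4679894/163)*(2710939/106) = 6343453580233/8639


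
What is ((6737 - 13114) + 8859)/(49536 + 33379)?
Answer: 2482/82915 ≈ 0.029934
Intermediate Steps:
((6737 - 13114) + 8859)/(49536 + 33379) = (-6377 + 8859)/82915 = 2482*(1/82915) = 2482/82915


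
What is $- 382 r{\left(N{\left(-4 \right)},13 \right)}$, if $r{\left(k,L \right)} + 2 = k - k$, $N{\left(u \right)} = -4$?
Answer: $764$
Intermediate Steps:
$r{\left(k,L \right)} = -2$ ($r{\left(k,L \right)} = -2 + \left(k - k\right) = -2 + 0 = -2$)
$- 382 r{\left(N{\left(-4 \right)},13 \right)} = \left(-382\right) \left(-2\right) = 764$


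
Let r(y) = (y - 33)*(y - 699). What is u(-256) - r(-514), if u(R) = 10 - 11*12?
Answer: -663633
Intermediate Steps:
u(R) = -122 (u(R) = 10 - 132 = -122)
r(y) = (-699 + y)*(-33 + y) (r(y) = (-33 + y)*(-699 + y) = (-699 + y)*(-33 + y))
u(-256) - r(-514) = -122 - (23067 + (-514)² - 732*(-514)) = -122 - (23067 + 264196 + 376248) = -122 - 1*663511 = -122 - 663511 = -663633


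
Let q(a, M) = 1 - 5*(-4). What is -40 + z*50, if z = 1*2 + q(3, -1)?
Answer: 1110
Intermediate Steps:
q(a, M) = 21 (q(a, M) = 1 + 20 = 21)
z = 23 (z = 1*2 + 21 = 2 + 21 = 23)
-40 + z*50 = -40 + 23*50 = -40 + 1150 = 1110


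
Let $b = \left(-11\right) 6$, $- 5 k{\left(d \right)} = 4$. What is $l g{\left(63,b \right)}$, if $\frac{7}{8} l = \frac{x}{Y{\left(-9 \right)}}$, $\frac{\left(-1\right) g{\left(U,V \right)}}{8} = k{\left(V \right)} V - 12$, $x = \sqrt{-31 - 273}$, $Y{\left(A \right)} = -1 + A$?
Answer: $\frac{26112 i \sqrt{19}}{175} \approx 650.4 i$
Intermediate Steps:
$k{\left(d \right)} = - \frac{4}{5}$ ($k{\left(d \right)} = \left(- \frac{1}{5}\right) 4 = - \frac{4}{5}$)
$x = 4 i \sqrt{19}$ ($x = \sqrt{-304} = 4 i \sqrt{19} \approx 17.436 i$)
$b = -66$
$g{\left(U,V \right)} = 96 + \frac{32 V}{5}$ ($g{\left(U,V \right)} = - 8 \left(- \frac{4 V}{5} - 12\right) = - 8 \left(-12 - \frac{4 V}{5}\right) = 96 + \frac{32 V}{5}$)
$l = - \frac{16 i \sqrt{19}}{35}$ ($l = \frac{8 \frac{4 i \sqrt{19}}{-1 - 9}}{7} = \frac{8 \frac{4 i \sqrt{19}}{-10}}{7} = \frac{8 \cdot 4 i \sqrt{19} \left(- \frac{1}{10}\right)}{7} = \frac{8 \left(- \frac{2 i \sqrt{19}}{5}\right)}{7} = - \frac{16 i \sqrt{19}}{35} \approx - 1.9926 i$)
$l g{\left(63,b \right)} = - \frac{16 i \sqrt{19}}{35} \left(96 + \frac{32}{5} \left(-66\right)\right) = - \frac{16 i \sqrt{19}}{35} \left(96 - \frac{2112}{5}\right) = - \frac{16 i \sqrt{19}}{35} \left(- \frac{1632}{5}\right) = \frac{26112 i \sqrt{19}}{175}$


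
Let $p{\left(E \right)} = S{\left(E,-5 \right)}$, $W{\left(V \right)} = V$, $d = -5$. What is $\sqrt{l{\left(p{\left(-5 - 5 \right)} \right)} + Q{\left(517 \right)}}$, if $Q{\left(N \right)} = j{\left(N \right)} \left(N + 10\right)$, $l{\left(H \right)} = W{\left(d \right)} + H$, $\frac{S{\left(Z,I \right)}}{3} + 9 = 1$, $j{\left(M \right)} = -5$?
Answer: $6 i \sqrt{74} \approx 51.614 i$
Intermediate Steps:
$S{\left(Z,I \right)} = -24$ ($S{\left(Z,I \right)} = -27 + 3 \cdot 1 = -27 + 3 = -24$)
$p{\left(E \right)} = -24$
$l{\left(H \right)} = -5 + H$
$Q{\left(N \right)} = -50 - 5 N$ ($Q{\left(N \right)} = - 5 \left(N + 10\right) = - 5 \left(10 + N\right) = -50 - 5 N$)
$\sqrt{l{\left(p{\left(-5 - 5 \right)} \right)} + Q{\left(517 \right)}} = \sqrt{\left(-5 - 24\right) - 2635} = \sqrt{-29 - 2635} = \sqrt{-2664} = 6 i \sqrt{74}$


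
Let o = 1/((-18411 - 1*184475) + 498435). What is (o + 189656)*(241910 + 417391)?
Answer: 36955562359539645/295549 ≈ 1.2504e+11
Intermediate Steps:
o = 1/295549 (o = 1/((-18411 - 184475) + 498435) = 1/(-202886 + 498435) = 1/295549 ≈ 3.3835e-6)
(o + 189656)*(241910 + 417391) = (1/295549 + 189656)*(241910 + 417391) = (56052641145/295549)*659301 = 36955562359539645/295549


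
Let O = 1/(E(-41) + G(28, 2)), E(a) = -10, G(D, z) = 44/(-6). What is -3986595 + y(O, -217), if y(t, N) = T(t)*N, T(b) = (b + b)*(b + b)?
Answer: -2694940173/676 ≈ -3.9866e+6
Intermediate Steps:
G(D, z) = -22/3 (G(D, z) = 44*(-⅙) = -22/3)
T(b) = 4*b² (T(b) = (2*b)*(2*b) = 4*b²)
O = -3/52 (O = 1/(-10 - 22/3) = 1/(-52/3) = -3/52 ≈ -0.057692)
y(t, N) = 4*N*t² (y(t, N) = (4*t²)*N = 4*N*t²)
-3986595 + y(O, -217) = -3986595 + 4*(-217)*(-3/52)² = -3986595 + 4*(-217)*(9/2704) = -3986595 - 1953/676 = -2694940173/676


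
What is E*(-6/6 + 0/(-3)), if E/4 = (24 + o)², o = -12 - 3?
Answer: -324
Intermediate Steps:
o = -15
E = 324 (E = 4*(24 - 15)² = 4*9² = 4*81 = 324)
E*(-6/6 + 0/(-3)) = 324*(-6/6 + 0/(-3)) = 324*(-6*⅙ + 0*(-⅓)) = 324*(-1 + 0) = 324*(-1) = -324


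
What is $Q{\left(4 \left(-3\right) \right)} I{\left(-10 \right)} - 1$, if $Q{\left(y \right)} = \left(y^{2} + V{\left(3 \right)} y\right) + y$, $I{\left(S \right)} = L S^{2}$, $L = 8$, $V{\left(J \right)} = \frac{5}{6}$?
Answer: $97599$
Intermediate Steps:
$V{\left(J \right)} = \frac{5}{6}$ ($V{\left(J \right)} = 5 \cdot \frac{1}{6} = \frac{5}{6}$)
$I{\left(S \right)} = 8 S^{2}$
$Q{\left(y \right)} = y^{2} + \frac{11 y}{6}$ ($Q{\left(y \right)} = \left(y^{2} + \frac{5 y}{6}\right) + y = y^{2} + \frac{11 y}{6}$)
$Q{\left(4 \left(-3\right) \right)} I{\left(-10 \right)} - 1 = \frac{4 \left(-3\right) \left(11 + 6 \cdot 4 \left(-3\right)\right)}{6} \cdot 8 \left(-10\right)^{2} - 1 = \frac{1}{6} \left(-12\right) \left(11 + 6 \left(-12\right)\right) 8 \cdot 100 - 1 = \frac{1}{6} \left(-12\right) \left(11 - 72\right) 800 - 1 = \frac{1}{6} \left(-12\right) \left(-61\right) 800 - 1 = 122 \cdot 800 - 1 = 97600 - 1 = 97599$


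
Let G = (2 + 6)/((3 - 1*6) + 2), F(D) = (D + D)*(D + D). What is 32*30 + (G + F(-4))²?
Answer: 4096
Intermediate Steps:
F(D) = 4*D² (F(D) = (2*D)*(2*D) = 4*D²)
G = -8 (G = 8/((3 - 6) + 2) = 8/(-3 + 2) = 8/(-1) = 8*(-1) = -8)
32*30 + (G + F(-4))² = 32*30 + (-8 + 4*(-4)²)² = 960 + (-8 + 4*16)² = 960 + (-8 + 64)² = 960 + 56² = 960 + 3136 = 4096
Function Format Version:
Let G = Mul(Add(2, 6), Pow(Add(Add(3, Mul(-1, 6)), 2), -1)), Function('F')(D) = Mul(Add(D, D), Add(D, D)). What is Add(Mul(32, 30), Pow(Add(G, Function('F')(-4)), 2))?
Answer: 4096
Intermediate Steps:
Function('F')(D) = Mul(4, Pow(D, 2)) (Function('F')(D) = Mul(Mul(2, D), Mul(2, D)) = Mul(4, Pow(D, 2)))
G = -8 (G = Mul(8, Pow(Add(Add(3, -6), 2), -1)) = Mul(8, Pow(Add(-3, 2), -1)) = Mul(8, Pow(-1, -1)) = Mul(8, -1) = -8)
Add(Mul(32, 30), Pow(Add(G, Function('F')(-4)), 2)) = Add(Mul(32, 30), Pow(Add(-8, Mul(4, Pow(-4, 2))), 2)) = Add(960, Pow(Add(-8, Mul(4, 16)), 2)) = Add(960, Pow(Add(-8, 64), 2)) = Add(960, Pow(56, 2)) = Add(960, 3136) = 4096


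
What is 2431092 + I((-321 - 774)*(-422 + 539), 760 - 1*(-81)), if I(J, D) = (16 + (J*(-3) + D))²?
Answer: 148383011896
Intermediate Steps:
I(J, D) = (16 + D - 3*J)² (I(J, D) = (16 + (-3*J + D))² = (16 + (D - 3*J))² = (16 + D - 3*J)²)
2431092 + I((-321 - 774)*(-422 + 539), 760 - 1*(-81)) = 2431092 + (16 + (760 - 1*(-81)) - 3*(-321 - 774)*(-422 + 539))² = 2431092 + (16 + (760 + 81) - (-3285)*117)² = 2431092 + (16 + 841 - 3*(-128115))² = 2431092 + (16 + 841 + 384345)² = 2431092 + 385202² = 2431092 + 148380580804 = 148383011896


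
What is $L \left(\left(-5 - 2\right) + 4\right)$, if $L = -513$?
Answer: $1539$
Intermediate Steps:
$L \left(\left(-5 - 2\right) + 4\right) = - 513 \left(\left(-5 - 2\right) + 4\right) = - 513 \left(-7 + 4\right) = \left(-513\right) \left(-3\right) = 1539$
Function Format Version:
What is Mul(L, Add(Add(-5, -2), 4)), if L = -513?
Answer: 1539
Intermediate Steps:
Mul(L, Add(Add(-5, -2), 4)) = Mul(-513, Add(Add(-5, -2), 4)) = Mul(-513, Add(-7, 4)) = Mul(-513, -3) = 1539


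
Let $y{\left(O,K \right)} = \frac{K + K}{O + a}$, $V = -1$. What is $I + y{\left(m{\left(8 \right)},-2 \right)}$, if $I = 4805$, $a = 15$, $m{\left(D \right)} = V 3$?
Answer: $\frac{14414}{3} \approx 4804.7$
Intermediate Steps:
$m{\left(D \right)} = -3$ ($m{\left(D \right)} = \left(-1\right) 3 = -3$)
$y{\left(O,K \right)} = \frac{2 K}{15 + O}$ ($y{\left(O,K \right)} = \frac{K + K}{O + 15} = \frac{2 K}{15 + O}$)
$I + y{\left(m{\left(8 \right)},-2 \right)} = 4805 + 2 \left(-2\right) \frac{1}{15 - 3} = 4805 + 2 \left(-2\right) \frac{1}{12} = 4805 - \frac{1}{3} = \frac{14414}{3}$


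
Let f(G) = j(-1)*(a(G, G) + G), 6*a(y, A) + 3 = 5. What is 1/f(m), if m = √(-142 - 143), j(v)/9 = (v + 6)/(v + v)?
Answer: -1/19245 + I*√285/6415 ≈ -5.1962e-5 + 0.0026316*I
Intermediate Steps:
a(y, A) = ⅓ (a(y, A) = -½ + (⅙)*5 = -½ + ⅚ = ⅓)
j(v) = 9*(6 + v)/(2*v) (j(v) = 9*((v + 6)/(v + v)) = 9*((6 + v)/((2*v))) = 9*((6 + v)*(1/(2*v))) = 9*((6 + v)/(2*v)) = 9*(6 + v)/(2*v))
m = I*√285 (m = √(-285) = I*√285 ≈ 16.882*I)
f(G) = -15/2 - 45*G/2 (f(G) = (9/2 + 27/(-1))*(⅓ + G) = (9/2 + 27*(-1))*(⅓ + G) = (9/2 - 27)*(⅓ + G) = -45*(⅓ + G)/2 = -15/2 - 45*G/2)
1/f(m) = 1/(-15/2 - 45*I*√285/2)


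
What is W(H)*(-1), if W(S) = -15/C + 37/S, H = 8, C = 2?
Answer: 23/8 ≈ 2.8750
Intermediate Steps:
W(S) = -15/2 + 37/S
W(H)*(-1) = (-15/2 + 37/8)*(-1) = -23/8*(-1) = 23/8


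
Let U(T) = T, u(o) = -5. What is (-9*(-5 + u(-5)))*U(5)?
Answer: 450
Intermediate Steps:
(-9*(-5 + u(-5)))*U(5) = -9*(-5 - 5)*5 = -9*(-10)*5 = 90*5 = 450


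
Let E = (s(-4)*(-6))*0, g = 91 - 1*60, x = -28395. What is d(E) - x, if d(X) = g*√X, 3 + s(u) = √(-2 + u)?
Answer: 28395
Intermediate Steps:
s(u) = -3 + √(-2 + u)
g = 31 (g = 91 - 60 = 31)
E = 0 (E = ((-3 + √(-2 - 4))*(-6))*0 = ((-3 + √(-6))*(-6))*0 = ((-3 + I*√6)*(-6))*0 = (18 - 6*I*√6)*0 = 0)
d(X) = 31*√X
d(E) - x = 31*√0 - 1*(-28395) = 31*0 + 28395 = 0 + 28395 = 28395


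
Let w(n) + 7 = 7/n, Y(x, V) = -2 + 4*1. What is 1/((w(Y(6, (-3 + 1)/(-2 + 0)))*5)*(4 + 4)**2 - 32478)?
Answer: -1/33598 ≈ -2.9764e-5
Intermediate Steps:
Y(x, V) = 2 (Y(x, V) = -2 + 4 = 2)
w(n) = -7 + 7/n
1/((w(Y(6, (-3 + 1)/(-2 + 0)))*5)*(4 + 4)**2 - 32478) = 1/(((-7 + 7/2)*5)*(4 + 4)**2 - 32478) = 1/(((-7 + 7*(1/2))*5)*8**2 - 32478) = 1/(((-7 + 7/2)*5)*64 - 32478) = 1/(-7/2*5*64 - 32478) = 1/(-35/2*64 - 32478) = 1/(-1120 - 32478) = 1/(-33598) = -1/33598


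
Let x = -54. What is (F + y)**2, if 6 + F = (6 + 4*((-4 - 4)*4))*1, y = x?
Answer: 33124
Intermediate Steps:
y = -54
F = -128 (F = -6 + (6 + 4*((-4 - 4)*4))*1 = -6 + (6 + 4*(-8*4))*1 = -6 + (6 + 4*(-32))*1 = -6 + (6 - 128)*1 = -6 - 122*1 = -6 - 122 = -128)
(F + y)**2 = (-128 - 54)**2 = (-182)**2 = 33124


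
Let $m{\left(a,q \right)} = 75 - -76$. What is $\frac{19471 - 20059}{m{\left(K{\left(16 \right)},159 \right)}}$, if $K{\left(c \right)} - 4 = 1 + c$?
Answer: $- \frac{588}{151} \approx -3.894$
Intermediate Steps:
$K{\left(c \right)} = 5 + c$ ($K{\left(c \right)} = 4 + \left(1 + c\right) = 5 + c$)
$m{\left(a,q \right)} = 151$ ($m{\left(a,q \right)} = 75 + 76 = 151$)
$\frac{19471 - 20059}{m{\left(K{\left(16 \right)},159 \right)}} = \frac{19471 - 20059}{151} = \left(-588\right) \frac{1}{151} = - \frac{588}{151}$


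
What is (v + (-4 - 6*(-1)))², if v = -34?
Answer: 1024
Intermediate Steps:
(v + (-4 - 6*(-1)))² = (-34 + (-4 - 6*(-1)))² = (-34 + (-4 + 6))² = (-34 + 2)² = (-32)² = 1024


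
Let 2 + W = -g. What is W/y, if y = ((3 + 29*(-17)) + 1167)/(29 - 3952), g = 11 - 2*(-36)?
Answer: 333455/677 ≈ 492.55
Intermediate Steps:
g = 83 (g = 11 + 72 = 83)
y = -677/3923 (y = ((3 - 493) + 1167)/(-3923) = (-490 + 1167)*(-1/3923) = 677*(-1/3923) = -677/3923 ≈ -0.17257)
W = -85 (W = -2 - 1*83 = -2 - 83 = -85)
W/y = -85/(-677/3923) = -85*(-3923/677) = 333455/677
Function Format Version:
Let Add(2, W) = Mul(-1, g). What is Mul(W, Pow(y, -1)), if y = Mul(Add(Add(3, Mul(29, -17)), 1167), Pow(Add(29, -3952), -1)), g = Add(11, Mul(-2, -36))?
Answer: Rational(333455, 677) ≈ 492.55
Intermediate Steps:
g = 83 (g = Add(11, 72) = 83)
y = Rational(-677, 3923) (y = Mul(Add(Add(3, -493), 1167), Pow(-3923, -1)) = Mul(Add(-490, 1167), Rational(-1, 3923)) = Mul(677, Rational(-1, 3923)) = Rational(-677, 3923) ≈ -0.17257)
W = -85 (W = Add(-2, Mul(-1, 83)) = Add(-2, -83) = -85)
Mul(W, Pow(y, -1)) = Mul(-85, Pow(Rational(-677, 3923), -1)) = Mul(-85, Rational(-3923, 677)) = Rational(333455, 677)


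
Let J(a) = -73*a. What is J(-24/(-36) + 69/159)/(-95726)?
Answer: 12775/15220434 ≈ 0.00083933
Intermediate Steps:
J(-24/(-36) + 69/159)/(-95726) = -73*(-24/(-36) + 69/159)/(-95726) = -73*(-24*(-1/36) + 69*(1/159))*(-1/95726) = -73*(⅔ + 23/53)*(-1/95726) = -73*175/159*(-1/95726) = -12775/159*(-1/95726) = 12775/15220434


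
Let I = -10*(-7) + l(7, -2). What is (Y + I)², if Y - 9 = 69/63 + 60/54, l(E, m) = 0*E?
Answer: 26173456/3969 ≈ 6594.5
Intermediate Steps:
l(E, m) = 0
Y = 706/63 (Y = 9 + (69/63 + 60/54) = 9 + (69*(1/63) + 60*(1/54)) = 9 + (23/21 + 10/9) = 9 + 139/63 = 706/63 ≈ 11.206)
I = 70 (I = -10*(-7) + 0 = 70 + 0 = 70)
(Y + I)² = (706/63 + 70)² = (5116/63)² = 26173456/3969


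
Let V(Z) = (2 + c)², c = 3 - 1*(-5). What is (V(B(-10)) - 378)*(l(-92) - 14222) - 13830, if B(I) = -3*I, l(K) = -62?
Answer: 3957122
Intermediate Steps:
c = 8 (c = 3 + 5 = 8)
V(Z) = 100 (V(Z) = (2 + 8)² = 10² = 100)
(V(B(-10)) - 378)*(l(-92) - 14222) - 13830 = (100 - 378)*(-62 - 14222) - 13830 = -278*(-14284) - 13830 = 3970952 - 13830 = 3957122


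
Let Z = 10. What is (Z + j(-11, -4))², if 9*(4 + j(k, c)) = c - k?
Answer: 3721/81 ≈ 45.938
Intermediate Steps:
j(k, c) = -4 - k/9 + c/9 (j(k, c) = -4 + (c - k)/9 = -4 + (-k/9 + c/9) = -4 - k/9 + c/9)
(Z + j(-11, -4))² = (10 + (-4 - ⅑*(-11) + (⅑)*(-4)))² = (10 + (-4 + 11/9 - 4/9))² = (10 - 29/9)² = (61/9)² = 3721/81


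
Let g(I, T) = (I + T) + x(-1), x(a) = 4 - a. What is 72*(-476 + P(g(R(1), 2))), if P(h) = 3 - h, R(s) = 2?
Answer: -34704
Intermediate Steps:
g(I, T) = 5 + I + T (g(I, T) = (I + T) + (4 - 1*(-1)) = (I + T) + (4 + 1) = (I + T) + 5 = 5 + I + T)
72*(-476 + P(g(R(1), 2))) = 72*(-476 + (3 - (5 + 2 + 2))) = 72*(-476 + (3 - 1*9)) = 72*(-476 + (3 - 9)) = 72*(-476 - 6) = 72*(-482) = -34704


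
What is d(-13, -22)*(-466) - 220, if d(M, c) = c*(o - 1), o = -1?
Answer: -20724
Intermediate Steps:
d(M, c) = -2*c (d(M, c) = c*(-1 - 1) = c*(-2) = -2*c)
d(-13, -22)*(-466) - 220 = -2*(-22)*(-466) - 220 = 44*(-466) - 220 = -20504 - 220 = -20724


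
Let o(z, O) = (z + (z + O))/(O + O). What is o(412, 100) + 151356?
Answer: 7568031/50 ≈ 1.5136e+5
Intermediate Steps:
o(z, O) = (O + 2*z)/(2*O) (o(z, O) = (z + (O + z))/((2*O)) = (O + 2*z)*(1/(2*O)) = (O + 2*z)/(2*O))
o(412, 100) + 151356 = (412 + (½)*100)/100 + 151356 = (412 + 50)/100 + 151356 = (1/100)*462 + 151356 = 231/50 + 151356 = 7568031/50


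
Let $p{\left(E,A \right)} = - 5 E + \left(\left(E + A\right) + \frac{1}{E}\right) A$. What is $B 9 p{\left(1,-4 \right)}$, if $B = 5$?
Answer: $135$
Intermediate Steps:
$p{\left(E,A \right)} = - 5 E + A \left(A + E + \frac{1}{E}\right)$ ($p{\left(E,A \right)} = - 5 E + \left(\left(A + E\right) + \frac{1}{E}\right) A = - 5 E + \left(A + E + \frac{1}{E}\right) A = - 5 E + A \left(A + E + \frac{1}{E}\right)$)
$B 9 p{\left(1,-4 \right)} = 5 \cdot 9 \left(\left(-4\right)^{2} - 5 - 4 - \frac{4}{1}\right) = 45 \left(16 - 5 - 4 - 4\right) = 45 \cdot 3 = 135$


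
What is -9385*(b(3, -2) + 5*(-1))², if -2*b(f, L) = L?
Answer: -150160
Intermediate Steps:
b(f, L) = -L/2
-9385*(b(3, -2) + 5*(-1))² = -9385*(-½*(-2) + 5*(-1))² = -9385*(1 - 5)² = -9385*(-4)² = -9385*16 = -150160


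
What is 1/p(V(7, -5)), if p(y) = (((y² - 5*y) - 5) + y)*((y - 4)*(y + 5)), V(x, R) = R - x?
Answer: 1/20944 ≈ 4.7746e-5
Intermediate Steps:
p(y) = (-4 + y)*(5 + y)*(-5 + y² - 4*y) (p(y) = ((-5 + y² - 5*y) + y)*((-4 + y)*(5 + y)) = (-5 + y² - 4*y)*((-4 + y)*(5 + y)) = (-4 + y)*(5 + y)*(-5 + y² - 4*y))
1/p(V(7, -5)) = 1/(100 + (-5 - 1*7)⁴ - 29*(-5 - 1*7)² - 3*(-5 - 1*7)³ + 75*(-5 - 1*7)) = 1/(100 + (-5 - 7)⁴ - 29*(-5 - 7)² - 3*(-5 - 7)³ + 75*(-5 - 7)) = 1/(100 + (-12)⁴ - 29*(-12)² - 3*(-12)³ + 75*(-12)) = 1/(100 + 20736 - 29*144 - 3*(-1728) - 900) = 1/(100 + 20736 - 4176 + 5184 - 900) = 1/20944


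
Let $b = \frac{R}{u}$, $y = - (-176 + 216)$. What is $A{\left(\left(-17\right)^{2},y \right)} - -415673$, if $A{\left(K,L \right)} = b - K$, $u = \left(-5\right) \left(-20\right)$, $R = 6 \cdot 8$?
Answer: $\frac{10384612}{25} \approx 4.1538 \cdot 10^{5}$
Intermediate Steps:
$R = 48$
$u = 100$
$y = -40$ ($y = \left(-1\right) 40 = -40$)
$b = \frac{12}{25}$ ($b = \frac{48}{100} = 48 \cdot \frac{1}{100} = \frac{12}{25} \approx 0.48$)
$A{\left(K,L \right)} = \frac{12}{25} - K$
$A{\left(\left(-17\right)^{2},y \right)} - -415673 = \left(\frac{12}{25} - \left(-17\right)^{2}\right) - -415673 = \left(\frac{12}{25} - 289\right) + 415673 = - \frac{7213}{25} + 415673 = \frac{10384612}{25}$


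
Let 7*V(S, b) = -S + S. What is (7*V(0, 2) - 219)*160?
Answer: -35040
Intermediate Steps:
V(S, b) = 0 (V(S, b) = (-S + S)/7 = (1/7)*0 = 0)
(7*V(0, 2) - 219)*160 = (7*0 - 219)*160 = (0 - 219)*160 = -219*160 = -35040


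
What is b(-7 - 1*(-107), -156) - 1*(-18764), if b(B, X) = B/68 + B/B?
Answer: 319030/17 ≈ 18766.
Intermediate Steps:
b(B, X) = 1 + B/68 (b(B, X) = B*(1/68) + 1 = B/68 + 1 = 1 + B/68)
b(-7 - 1*(-107), -156) - 1*(-18764) = (1 + (-7 - 1*(-107))/68) - 1*(-18764) = (1 + (-7 + 107)/68) + 18764 = (1 + (1/68)*100) + 18764 = (1 + 25/17) + 18764 = 42/17 + 18764 = 319030/17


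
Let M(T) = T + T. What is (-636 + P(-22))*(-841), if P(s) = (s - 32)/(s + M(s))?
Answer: 5876067/11 ≈ 5.3419e+5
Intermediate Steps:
M(T) = 2*T
P(s) = (-32 + s)/(3*s) (P(s) = (s - 32)/(s + 2*s) = (-32 + s)/((3*s)) = (-32 + s)*(1/(3*s)) = (-32 + s)/(3*s))
(-636 + P(-22))*(-841) = (-636 + (⅓)*(-32 - 22)/(-22))*(-841) = (-636 + (⅓)*(-1/22)*(-54))*(-841) = (-636 + 9/11)*(-841) = -6987/11*(-841) = 5876067/11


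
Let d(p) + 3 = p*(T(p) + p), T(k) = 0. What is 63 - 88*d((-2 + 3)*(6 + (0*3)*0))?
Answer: -2841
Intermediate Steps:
d(p) = -3 + p² (d(p) = -3 + p*(0 + p) = -3 + p*p = -3 + p²)
63 - 88*d((-2 + 3)*(6 + (0*3)*0)) = 63 - 88*(-3 + ((-2 + 3)*(6 + (0*3)*0))²) = 63 - 88*(-3 + (1*(6 + 0*0))²) = 63 - 88*(-3 + (1*(6 + 0))²) = 63 - 88*(-3 + (1*6)²) = 63 - 88*(-3 + 6²) = 63 - 88*(-3 + 36) = 63 - 88*33 = 63 - 2904 = -2841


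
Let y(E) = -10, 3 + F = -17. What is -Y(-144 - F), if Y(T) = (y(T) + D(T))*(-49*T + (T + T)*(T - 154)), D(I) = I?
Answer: 10052680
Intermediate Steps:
F = -20 (F = -3 - 17 = -20)
Y(T) = (-10 + T)*(-49*T + 2*T*(-154 + T)) (Y(T) = (-10 + T)*(-49*T + (T + T)*(T - 154)) = (-10 + T)*(-49*T + (2*T)*(-154 + T)) = (-10 + T)*(-49*T + 2*T*(-154 + T)))
-Y(-144 - F) = -(-144 - 1*(-20))*(3570 - 377*(-144 - 1*(-20)) + 2*(-144 - 1*(-20))²) = -(-144 + 20)*(3570 - 377*(-144 + 20) + 2*(-144 + 20)²) = -(-124)*(3570 - 377*(-124) + 2*(-124)²) = -(-124)*(3570 + 46748 + 2*15376) = -(-124)*(3570 + 46748 + 30752) = -(-124)*81070 = -1*(-10052680) = 10052680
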